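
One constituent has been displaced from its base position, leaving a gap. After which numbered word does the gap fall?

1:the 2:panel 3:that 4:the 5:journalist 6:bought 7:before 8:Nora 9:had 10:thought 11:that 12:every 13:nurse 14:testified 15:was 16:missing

The displaced element is "the panel" (word 2).
It functions as the direct object of "bought", so the gap sits immediately after word 6 ("bought").
Base order: The journalist bought the panel before Nora had thought that every nurse testified.

6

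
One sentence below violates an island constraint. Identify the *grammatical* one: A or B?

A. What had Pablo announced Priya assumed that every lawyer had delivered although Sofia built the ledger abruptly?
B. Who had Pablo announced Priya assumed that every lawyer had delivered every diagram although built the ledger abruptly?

A

In B, the wh-phrase is extracted from inside an adjunct island (introduced by "although"), which blocks movement.
In A, the extraction path crosses only that-complement boundaries, which are transparent.
So A is grammatical.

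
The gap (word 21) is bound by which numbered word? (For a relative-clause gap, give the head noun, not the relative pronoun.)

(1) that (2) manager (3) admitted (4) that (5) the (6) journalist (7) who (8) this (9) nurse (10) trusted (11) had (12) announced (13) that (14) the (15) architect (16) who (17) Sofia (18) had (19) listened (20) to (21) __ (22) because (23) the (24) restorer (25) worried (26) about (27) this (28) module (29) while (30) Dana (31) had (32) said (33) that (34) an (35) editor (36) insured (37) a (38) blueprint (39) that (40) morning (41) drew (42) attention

15

The gap at 21 is the prepositional object of "listened", inside a relative clause.
The relative pronoun is "who" (word 16); it is bound by the head noun immediately before it.
Its filler is the head noun "architect", at word 15.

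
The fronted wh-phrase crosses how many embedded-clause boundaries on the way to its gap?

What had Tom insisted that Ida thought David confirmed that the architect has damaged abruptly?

3

"what" is extracted from the object of "damaged".
Boundaries crossed, outermost first: [that], [Ø], [that] — 3 in total.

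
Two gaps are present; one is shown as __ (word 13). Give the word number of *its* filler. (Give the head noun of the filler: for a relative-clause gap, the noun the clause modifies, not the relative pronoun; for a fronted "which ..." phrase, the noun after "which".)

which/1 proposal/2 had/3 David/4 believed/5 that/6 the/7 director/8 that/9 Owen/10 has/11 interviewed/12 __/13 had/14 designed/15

The marked gap is inside the relative clause, the direct object of "interviewed".
Its filler is the head noun "director" (via "that"), at word 8.
(The other dependency links word 2 to a gap after word 15.)

8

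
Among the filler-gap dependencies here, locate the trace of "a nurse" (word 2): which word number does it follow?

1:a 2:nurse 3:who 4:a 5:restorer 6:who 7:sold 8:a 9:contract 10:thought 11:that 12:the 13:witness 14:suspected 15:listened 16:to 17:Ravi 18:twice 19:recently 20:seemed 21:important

14

The displaced element is "a nurse" (word 2).
It is linked across 2 clause boundaries (that → Ø).
It functions as the subject of "listened", so the gap sits immediately after word 14 ("suspected").
Base order: A restorer who sold a contract thought that the witness suspected that a nurse listened to Ravi twice recently.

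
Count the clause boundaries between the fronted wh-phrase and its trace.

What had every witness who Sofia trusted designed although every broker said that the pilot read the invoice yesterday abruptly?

"what" originates inside the matrix clause — no clause boundary is crossed.

0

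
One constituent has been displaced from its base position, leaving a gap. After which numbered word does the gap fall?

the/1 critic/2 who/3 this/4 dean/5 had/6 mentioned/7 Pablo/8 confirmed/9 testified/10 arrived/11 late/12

The displaced element is "the critic" (word 2).
It is linked across 2 clause boundaries (Ø → Ø).
It functions as the subject of "testified", so the gap sits immediately after word 9 ("confirmed").
Base order: This dean had mentioned Pablo confirmed the critic testified.

9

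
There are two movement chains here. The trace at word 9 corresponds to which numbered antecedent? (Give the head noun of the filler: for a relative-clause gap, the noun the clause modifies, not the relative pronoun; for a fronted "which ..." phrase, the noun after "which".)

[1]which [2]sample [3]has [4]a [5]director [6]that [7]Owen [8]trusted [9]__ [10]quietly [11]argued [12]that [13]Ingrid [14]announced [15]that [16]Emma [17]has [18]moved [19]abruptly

5

The marked gap is inside the relative clause, the direct object of "trusted".
Its filler is the head noun "director" (via "that"), at word 5.
(The other dependency links word 2 to a gap after word 18.)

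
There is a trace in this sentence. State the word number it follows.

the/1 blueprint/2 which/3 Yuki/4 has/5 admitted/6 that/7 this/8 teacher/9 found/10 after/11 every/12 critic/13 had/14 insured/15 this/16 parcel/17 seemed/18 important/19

10

The displaced element is "the blueprint" (word 2).
It is linked across 1 clause boundary (that).
It functions as the direct object of "found", so the gap sits immediately after word 10 ("found").
Base order: Yuki has admitted that this teacher found the blueprint after every critic had insured this parcel.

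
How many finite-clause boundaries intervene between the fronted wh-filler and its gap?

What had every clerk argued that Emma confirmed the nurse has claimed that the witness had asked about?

"what" is extracted from the PP object of "asked".
Boundaries crossed, outermost first: [that], [Ø], [that] — 3 in total.

3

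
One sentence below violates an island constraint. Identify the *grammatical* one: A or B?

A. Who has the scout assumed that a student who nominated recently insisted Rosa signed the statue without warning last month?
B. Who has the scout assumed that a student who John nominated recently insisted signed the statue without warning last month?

In A, the wh-phrase is extracted from inside a complex-NP island (relative clause) (introduced by "who"), which blocks movement.
In B, the extraction path crosses only that-complement boundaries, which are transparent.
So B is grammatical.

B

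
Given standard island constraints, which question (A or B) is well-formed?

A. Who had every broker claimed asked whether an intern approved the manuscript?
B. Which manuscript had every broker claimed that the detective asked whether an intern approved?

In B, the wh-phrase is extracted from inside a wh-island (introduced by "whether"), which blocks movement.
In A, the extraction path crosses only that-complement boundaries, which are transparent.
So A is grammatical.

A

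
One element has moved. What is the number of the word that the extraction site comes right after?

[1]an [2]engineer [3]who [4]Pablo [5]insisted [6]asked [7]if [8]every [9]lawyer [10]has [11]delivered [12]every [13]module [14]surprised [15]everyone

5

The displaced element is "an engineer" (word 2).
It is linked across 1 clause boundary (Ø).
It functions as the subject of "asked", so the gap sits immediately after word 5 ("insisted").
Base order: Pablo insisted an engineer asked if every lawyer has delivered every module.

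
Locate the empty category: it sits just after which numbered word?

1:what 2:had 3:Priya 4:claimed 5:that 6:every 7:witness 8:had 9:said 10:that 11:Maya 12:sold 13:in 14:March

The displaced element is "what" (word 1).
It is linked across 2 clause boundaries (that → that).
It functions as the direct object of "sold", so the gap sits immediately after word 12 ("sold").
Base order: Priya had claimed that every witness had said that Maya sold what in March.

12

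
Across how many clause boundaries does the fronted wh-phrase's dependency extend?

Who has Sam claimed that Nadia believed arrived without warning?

"who" is extracted from the subject of "arrived".
Boundaries crossed, outermost first: [that], [Ø] — 2 in total.

2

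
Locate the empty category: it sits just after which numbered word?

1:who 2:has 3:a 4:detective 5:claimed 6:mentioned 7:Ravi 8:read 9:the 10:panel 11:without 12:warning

The displaced element is "who" (word 1).
It is linked across 1 clause boundary (Ø).
It functions as the subject of "mentioned", so the gap sits immediately after word 5 ("claimed").
Base order: A detective has claimed that who mentioned Ravi read the panel without warning.

5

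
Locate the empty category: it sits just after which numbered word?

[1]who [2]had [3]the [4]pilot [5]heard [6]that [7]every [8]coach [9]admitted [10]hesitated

The displaced element is "who" (word 1).
It is linked across 2 clause boundaries (that → Ø).
It functions as the subject of "hesitated", so the gap sits immediately after word 9 ("admitted").
Base order: The pilot had heard that every coach admitted that who hesitated.

9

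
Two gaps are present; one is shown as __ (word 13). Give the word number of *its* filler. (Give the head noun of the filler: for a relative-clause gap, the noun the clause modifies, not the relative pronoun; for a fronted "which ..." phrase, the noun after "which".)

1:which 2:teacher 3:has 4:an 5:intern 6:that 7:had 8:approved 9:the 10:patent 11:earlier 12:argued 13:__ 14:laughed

The marked gap is the subject of "laughed".
Its filler is the fronted wh-phrase "which teacher", at word 2.
(The other dependency links word 5 to a gap after word 6.)

2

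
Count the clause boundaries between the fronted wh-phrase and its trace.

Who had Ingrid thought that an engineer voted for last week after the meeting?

1

"who" is extracted from the PP object of "voted".
Boundaries crossed, outermost first: [that] — 1 in total.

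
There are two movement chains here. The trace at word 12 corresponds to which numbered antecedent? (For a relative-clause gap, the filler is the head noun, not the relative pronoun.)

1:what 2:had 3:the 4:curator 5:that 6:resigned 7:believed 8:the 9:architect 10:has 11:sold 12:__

The marked gap is the direct object of "sold".
Its filler is the fronted wh-phrase "what", at word 1.
(The other dependency links word 4 to a gap after word 5.)

1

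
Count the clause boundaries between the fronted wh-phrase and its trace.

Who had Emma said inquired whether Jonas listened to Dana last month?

1

"who" is extracted from the subject of "inquired".
Boundaries crossed, outermost first: [Ø] — 1 in total.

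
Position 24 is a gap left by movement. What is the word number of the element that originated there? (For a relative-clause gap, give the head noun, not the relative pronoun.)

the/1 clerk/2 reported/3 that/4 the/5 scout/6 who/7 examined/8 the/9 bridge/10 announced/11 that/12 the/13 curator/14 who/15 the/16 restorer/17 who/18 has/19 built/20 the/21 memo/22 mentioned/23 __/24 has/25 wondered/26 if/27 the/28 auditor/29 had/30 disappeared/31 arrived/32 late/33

14

The gap at 24 is the subject of "wondered", inside a relative clause.
The relative pronoun is "who" (word 15); it is bound by the head noun immediately before it.
Its filler is the head noun "curator", at word 14.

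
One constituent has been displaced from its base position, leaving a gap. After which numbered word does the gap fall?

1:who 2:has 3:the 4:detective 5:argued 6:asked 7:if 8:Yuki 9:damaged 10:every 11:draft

5

The displaced element is "who" (word 1).
It is linked across 1 clause boundary (Ø).
It functions as the subject of "asked", so the gap sits immediately after word 5 ("argued").
Base order: The detective has argued that who asked if Yuki damaged every draft.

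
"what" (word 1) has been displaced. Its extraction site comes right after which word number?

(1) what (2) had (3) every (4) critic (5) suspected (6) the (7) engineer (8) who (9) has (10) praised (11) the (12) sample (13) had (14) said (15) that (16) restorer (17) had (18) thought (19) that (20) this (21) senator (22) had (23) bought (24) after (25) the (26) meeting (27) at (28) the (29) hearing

The displaced element is "what" (word 1).
It is linked across 3 clause boundaries (Ø → Ø → that).
It functions as the direct object of "bought", so the gap sits immediately after word 23 ("bought").
Base order: Every critic had suspected the engineer who has praised the sample had said that restorer had thought that this senator had bought what after the meeting at the hearing.

23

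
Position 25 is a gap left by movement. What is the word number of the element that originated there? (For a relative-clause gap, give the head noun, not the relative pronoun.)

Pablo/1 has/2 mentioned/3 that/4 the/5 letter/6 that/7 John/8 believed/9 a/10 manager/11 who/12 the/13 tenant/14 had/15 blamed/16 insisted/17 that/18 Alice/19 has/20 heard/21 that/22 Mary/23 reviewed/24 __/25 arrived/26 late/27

6

The gap at 25 is the object of "reviewed", inside a relative clause.
The relative pronoun is "that" (word 7); it is bound by the head noun immediately before it.
Its filler is the head noun "letter", at word 6.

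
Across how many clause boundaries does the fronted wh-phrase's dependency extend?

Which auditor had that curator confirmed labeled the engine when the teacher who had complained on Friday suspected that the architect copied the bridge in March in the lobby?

1

"which auditor" is extracted from the subject of "labeled".
Boundaries crossed, outermost first: [Ø] — 1 in total.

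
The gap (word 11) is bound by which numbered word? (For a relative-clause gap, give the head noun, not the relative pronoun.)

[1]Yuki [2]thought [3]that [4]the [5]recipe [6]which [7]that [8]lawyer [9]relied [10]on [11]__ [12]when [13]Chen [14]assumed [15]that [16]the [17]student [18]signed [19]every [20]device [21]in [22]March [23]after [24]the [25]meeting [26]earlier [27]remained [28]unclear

The gap at 11 is the prepositional object of "relied", inside a relative clause.
The relative pronoun is "which" (word 6); it is bound by the head noun immediately before it.
Its filler is the head noun "recipe", at word 5.

5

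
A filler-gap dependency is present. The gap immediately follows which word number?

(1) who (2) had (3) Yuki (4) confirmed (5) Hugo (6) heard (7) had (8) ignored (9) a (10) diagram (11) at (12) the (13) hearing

6

The displaced element is "who" (word 1).
It is linked across 2 clause boundaries (Ø → Ø).
It functions as the subject of "ignored", so the gap sits immediately after word 6 ("heard").
Base order: Yuki had confirmed Hugo heard that who had ignored a diagram at the hearing.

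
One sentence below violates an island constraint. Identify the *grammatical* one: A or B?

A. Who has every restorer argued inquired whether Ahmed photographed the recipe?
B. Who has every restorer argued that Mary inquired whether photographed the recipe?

In B, the wh-phrase is extracted from inside a wh-island (introduced by "whether"), which blocks movement.
In A, the extraction path crosses only that-complement boundaries, which are transparent.
So A is grammatical.

A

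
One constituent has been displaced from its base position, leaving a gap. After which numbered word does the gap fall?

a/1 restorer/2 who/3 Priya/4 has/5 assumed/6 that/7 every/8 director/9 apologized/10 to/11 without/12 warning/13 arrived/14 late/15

11

The displaced element is "a restorer" (word 2).
It is linked across 1 clause boundary (that).
It functions as the object of the preposition "to" of "apologized", so the gap sits immediately after word 11 ("to").
Base order: Priya has assumed that every director apologized to a restorer without warning.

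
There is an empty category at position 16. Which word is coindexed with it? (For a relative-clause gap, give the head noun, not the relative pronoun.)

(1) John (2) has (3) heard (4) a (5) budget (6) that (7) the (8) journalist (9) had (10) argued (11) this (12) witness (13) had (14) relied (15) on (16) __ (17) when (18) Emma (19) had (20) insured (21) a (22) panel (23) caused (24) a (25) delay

5

The gap at 16 is the prepositional object of "relied", inside a relative clause.
The relative pronoun is "that" (word 6); it is bound by the head noun immediately before it.
Its filler is the head noun "budget", at word 5.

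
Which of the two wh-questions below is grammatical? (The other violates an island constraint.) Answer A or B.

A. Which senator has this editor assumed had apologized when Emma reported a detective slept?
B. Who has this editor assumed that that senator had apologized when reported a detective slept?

In B, the wh-phrase is extracted from inside an adjunct island (introduced by "when"), which blocks movement.
In A, the extraction path crosses only that-complement boundaries, which are transparent.
So A is grammatical.

A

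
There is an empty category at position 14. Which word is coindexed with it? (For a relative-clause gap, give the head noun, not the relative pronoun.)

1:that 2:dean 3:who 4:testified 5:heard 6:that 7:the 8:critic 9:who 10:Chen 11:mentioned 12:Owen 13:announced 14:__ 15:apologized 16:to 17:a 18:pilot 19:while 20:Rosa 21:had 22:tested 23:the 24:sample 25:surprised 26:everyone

8

The gap at 14 is the subject of "apologized", inside a relative clause.
The relative pronoun is "who" (word 9); it is bound by the head noun immediately before it.
Its filler is the head noun "critic", at word 8.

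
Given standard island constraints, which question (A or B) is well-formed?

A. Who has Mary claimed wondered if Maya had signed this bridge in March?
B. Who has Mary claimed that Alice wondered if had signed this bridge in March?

In B, the wh-phrase is extracted from inside a wh-island (introduced by "if"), which blocks movement.
In A, the extraction path crosses only that-complement boundaries, which are transparent.
So A is grammatical.

A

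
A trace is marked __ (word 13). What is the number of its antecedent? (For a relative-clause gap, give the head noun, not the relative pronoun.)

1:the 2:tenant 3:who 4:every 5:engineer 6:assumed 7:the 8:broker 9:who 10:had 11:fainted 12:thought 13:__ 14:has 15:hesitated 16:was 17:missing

The gap at 13 is the subject of "hesitated", inside a relative clause.
The relative pronoun is "who" (word 3); it is bound by the head noun immediately before it.
Its filler is the head noun "tenant", at word 2.

2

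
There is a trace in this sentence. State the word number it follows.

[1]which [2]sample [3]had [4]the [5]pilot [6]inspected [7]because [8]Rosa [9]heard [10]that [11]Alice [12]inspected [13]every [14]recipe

6

The displaced element is "which sample" (word 2).
It functions as the direct object of "inspected", so the gap sits immediately after word 6 ("inspected").
Base order: The pilot had inspected which sample because Rosa heard that Alice inspected every recipe.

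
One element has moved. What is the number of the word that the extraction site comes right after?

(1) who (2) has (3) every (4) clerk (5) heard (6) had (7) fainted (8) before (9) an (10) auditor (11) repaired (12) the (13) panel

5

The displaced element is "who" (word 1).
It is linked across 1 clause boundary (Ø).
It functions as the subject of "fainted", so the gap sits immediately after word 5 ("heard").
Base order: Every clerk has heard that who had fainted before an auditor repaired the panel.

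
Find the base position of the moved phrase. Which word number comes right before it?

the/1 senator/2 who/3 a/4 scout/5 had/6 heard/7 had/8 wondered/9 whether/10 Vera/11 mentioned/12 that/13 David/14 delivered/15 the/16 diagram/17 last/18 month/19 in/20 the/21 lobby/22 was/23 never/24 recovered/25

7

The displaced element is "the senator" (word 2).
It is linked across 1 clause boundary (Ø).
It functions as the subject of "wondered", so the gap sits immediately after word 7 ("heard").
Base order: A scout had heard that the senator had wondered whether Vera mentioned that David delivered the diagram last month in the lobby.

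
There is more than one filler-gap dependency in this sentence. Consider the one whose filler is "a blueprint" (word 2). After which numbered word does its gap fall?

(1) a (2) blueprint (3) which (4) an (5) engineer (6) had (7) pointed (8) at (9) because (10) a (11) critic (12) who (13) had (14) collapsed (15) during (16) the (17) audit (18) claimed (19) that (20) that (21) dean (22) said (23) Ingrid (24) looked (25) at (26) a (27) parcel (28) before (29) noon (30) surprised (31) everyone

The displaced element is "a blueprint" (word 2).
It functions as the object of the preposition "at" of "pointed", so the gap sits immediately after word 8 ("at").
Base order: An engineer had pointed at a blueprint because a critic who had collapsed during the audit claimed that that dean said Ingrid looked at a parcel before noon.

8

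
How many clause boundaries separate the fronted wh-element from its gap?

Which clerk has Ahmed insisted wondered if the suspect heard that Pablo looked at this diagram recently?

"which clerk" is extracted from the subject of "wondered".
Boundaries crossed, outermost first: [Ø] — 1 in total.

1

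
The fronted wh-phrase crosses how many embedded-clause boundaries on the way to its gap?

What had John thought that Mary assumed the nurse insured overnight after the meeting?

2

"what" is extracted from the object of "insured".
Boundaries crossed, outermost first: [that], [Ø] — 2 in total.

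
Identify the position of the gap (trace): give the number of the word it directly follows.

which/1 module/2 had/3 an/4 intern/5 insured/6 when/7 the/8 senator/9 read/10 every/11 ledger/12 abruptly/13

The displaced element is "which module" (word 2).
It functions as the direct object of "insured", so the gap sits immediately after word 6 ("insured").
Base order: An intern had insured which module when the senator read every ledger abruptly.

6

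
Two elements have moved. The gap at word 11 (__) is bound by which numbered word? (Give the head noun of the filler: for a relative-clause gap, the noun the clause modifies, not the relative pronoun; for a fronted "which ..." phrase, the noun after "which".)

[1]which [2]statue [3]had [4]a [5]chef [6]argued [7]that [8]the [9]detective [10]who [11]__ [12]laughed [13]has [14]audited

The marked gap is inside the relative clause, the subject of "laughed".
Its filler is the head noun "detective" (via "who"), at word 9.
(The other dependency links word 2 to a gap after word 14.)

9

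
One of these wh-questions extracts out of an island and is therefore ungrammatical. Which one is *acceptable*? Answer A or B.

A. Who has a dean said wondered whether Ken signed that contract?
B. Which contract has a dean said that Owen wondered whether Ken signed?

In B, the wh-phrase is extracted from inside a wh-island (introduced by "whether"), which blocks movement.
In A, the extraction path crosses only that-complement boundaries, which are transparent.
So A is grammatical.

A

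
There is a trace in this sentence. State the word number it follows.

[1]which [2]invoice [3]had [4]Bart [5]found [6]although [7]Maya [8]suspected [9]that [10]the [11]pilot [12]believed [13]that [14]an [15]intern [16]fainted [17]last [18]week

5

The displaced element is "which invoice" (word 2).
It functions as the direct object of "found", so the gap sits immediately after word 5 ("found").
Base order: Bart had found which invoice although Maya suspected that the pilot believed that an intern fainted last week.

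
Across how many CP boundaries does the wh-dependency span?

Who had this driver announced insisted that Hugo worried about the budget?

1

"who" is extracted from the subject of "insisted".
Boundaries crossed, outermost first: [Ø] — 1 in total.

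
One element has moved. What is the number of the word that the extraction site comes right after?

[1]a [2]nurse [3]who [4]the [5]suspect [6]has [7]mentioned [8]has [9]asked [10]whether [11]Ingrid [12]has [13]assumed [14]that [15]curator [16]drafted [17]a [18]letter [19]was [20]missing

The displaced element is "a nurse" (word 2).
It is linked across 1 clause boundary (Ø).
It functions as the subject of "asked", so the gap sits immediately after word 7 ("mentioned").
Base order: The suspect has mentioned that a nurse has asked whether Ingrid has assumed that curator drafted a letter.

7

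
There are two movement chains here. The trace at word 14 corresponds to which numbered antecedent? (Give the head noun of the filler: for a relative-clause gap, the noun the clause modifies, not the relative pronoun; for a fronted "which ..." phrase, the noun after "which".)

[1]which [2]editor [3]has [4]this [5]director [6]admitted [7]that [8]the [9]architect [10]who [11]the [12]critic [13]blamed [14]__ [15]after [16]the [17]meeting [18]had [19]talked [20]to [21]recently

9

The marked gap is inside the relative clause, the direct object of "blamed".
Its filler is the head noun "architect" (via "who"), at word 9.
(The other dependency links word 2 to a gap after word 20.)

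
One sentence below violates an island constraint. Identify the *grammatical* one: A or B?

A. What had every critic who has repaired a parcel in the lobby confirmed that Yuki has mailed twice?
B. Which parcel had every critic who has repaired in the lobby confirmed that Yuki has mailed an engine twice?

A

In B, the wh-phrase is extracted from inside a complex-NP island (relative clause) (introduced by "who"), which blocks movement.
In A, the extraction path crosses only that-complement boundaries, which are transparent.
So A is grammatical.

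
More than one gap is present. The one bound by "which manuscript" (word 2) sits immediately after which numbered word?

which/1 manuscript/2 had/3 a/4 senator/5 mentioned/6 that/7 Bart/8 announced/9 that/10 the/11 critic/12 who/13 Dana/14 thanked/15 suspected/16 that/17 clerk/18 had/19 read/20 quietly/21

20

The displaced element is "which manuscript" (word 2).
It is linked across 3 clause boundaries (that → that → Ø).
It functions as the direct object of "read", so the gap sits immediately after word 20 ("read").
Base order: A senator had mentioned that Bart announced that the critic who Dana thanked suspected that clerk had read which manuscript quietly.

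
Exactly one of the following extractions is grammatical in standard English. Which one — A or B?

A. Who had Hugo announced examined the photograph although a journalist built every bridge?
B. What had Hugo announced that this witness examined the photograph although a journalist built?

A

In B, the wh-phrase is extracted from inside an adjunct island (introduced by "although"), which blocks movement.
In A, the extraction path crosses only that-complement boundaries, which are transparent.
So A is grammatical.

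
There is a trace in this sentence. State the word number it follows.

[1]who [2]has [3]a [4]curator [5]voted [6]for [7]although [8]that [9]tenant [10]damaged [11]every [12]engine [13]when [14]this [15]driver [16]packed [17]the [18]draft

6

The displaced element is "who" (word 1).
It functions as the object of the preposition "for" of "voted", so the gap sits immediately after word 6 ("for").
Base order: A curator has voted for who although that tenant damaged every engine when this driver packed the draft.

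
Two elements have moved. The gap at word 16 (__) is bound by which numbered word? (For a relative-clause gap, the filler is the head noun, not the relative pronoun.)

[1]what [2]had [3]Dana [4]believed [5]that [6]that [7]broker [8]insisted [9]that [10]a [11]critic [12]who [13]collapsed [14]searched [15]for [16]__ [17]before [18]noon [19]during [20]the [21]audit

The marked gap is the object of the preposition "for" of "searched".
Its filler is the fronted wh-phrase "what", at word 1.
(The other dependency links word 11 to a gap after word 12.)

1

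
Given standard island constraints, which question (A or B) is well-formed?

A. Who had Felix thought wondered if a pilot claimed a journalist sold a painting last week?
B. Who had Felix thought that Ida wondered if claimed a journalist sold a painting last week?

In B, the wh-phrase is extracted from inside a wh-island (introduced by "if"), which blocks movement.
In A, the extraction path crosses only that-complement boundaries, which are transparent.
So A is grammatical.

A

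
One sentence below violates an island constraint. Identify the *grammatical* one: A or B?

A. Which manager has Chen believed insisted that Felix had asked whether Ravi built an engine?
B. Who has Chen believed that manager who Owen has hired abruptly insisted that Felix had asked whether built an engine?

In B, the wh-phrase is extracted from inside a wh-island (introduced by "whether"), which blocks movement.
In A, the extraction path crosses only that-complement boundaries, which are transparent.
So A is grammatical.

A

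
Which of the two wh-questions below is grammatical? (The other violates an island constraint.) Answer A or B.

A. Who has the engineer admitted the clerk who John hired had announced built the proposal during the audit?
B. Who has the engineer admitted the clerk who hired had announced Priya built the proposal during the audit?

In B, the wh-phrase is extracted from inside a complex-NP island (relative clause) (introduced by "who"), which blocks movement.
In A, the extraction path crosses only that-complement boundaries, which are transparent.
So A is grammatical.

A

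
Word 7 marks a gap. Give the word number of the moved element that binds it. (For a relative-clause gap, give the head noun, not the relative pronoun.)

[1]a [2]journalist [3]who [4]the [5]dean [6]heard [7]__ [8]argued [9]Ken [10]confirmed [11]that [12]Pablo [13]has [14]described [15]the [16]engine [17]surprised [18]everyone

The gap at 7 is the subject of "argued", inside a relative clause.
The relative pronoun is "who" (word 3); it is bound by the head noun immediately before it.
Its filler is the head noun "journalist", at word 2.

2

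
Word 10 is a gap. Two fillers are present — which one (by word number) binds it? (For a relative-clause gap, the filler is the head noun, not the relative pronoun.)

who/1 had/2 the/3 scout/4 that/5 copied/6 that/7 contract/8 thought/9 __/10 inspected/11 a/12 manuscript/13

The marked gap is the subject of "inspected".
Its filler is the fronted wh-phrase "who", at word 1.
(The other dependency links word 4 to a gap after word 5.)

1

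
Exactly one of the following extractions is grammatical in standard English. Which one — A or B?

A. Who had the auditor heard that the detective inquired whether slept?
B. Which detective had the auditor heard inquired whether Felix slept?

In A, the wh-phrase is extracted from inside a wh-island (introduced by "whether"), which blocks movement.
In B, the extraction path crosses only that-complement boundaries, which are transparent.
So B is grammatical.

B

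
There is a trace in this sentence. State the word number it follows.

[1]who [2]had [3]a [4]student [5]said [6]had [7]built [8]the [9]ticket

5

The displaced element is "who" (word 1).
It is linked across 1 clause boundary (Ø).
It functions as the subject of "built", so the gap sits immediately after word 5 ("said").
Base order: A student had said that who had built the ticket.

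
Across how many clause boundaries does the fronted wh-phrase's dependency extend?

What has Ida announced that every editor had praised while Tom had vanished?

"what" is extracted from the object of "praised".
Boundaries crossed, outermost first: [that] — 1 in total.

1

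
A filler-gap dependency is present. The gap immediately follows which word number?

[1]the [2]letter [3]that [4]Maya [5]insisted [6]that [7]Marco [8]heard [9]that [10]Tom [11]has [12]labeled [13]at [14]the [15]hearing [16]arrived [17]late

12

The displaced element is "the letter" (word 2).
It is linked across 2 clause boundaries (that → that).
It functions as the direct object of "labeled", so the gap sits immediately after word 12 ("labeled").
Base order: Maya insisted that Marco heard that Tom has labeled the letter at the hearing.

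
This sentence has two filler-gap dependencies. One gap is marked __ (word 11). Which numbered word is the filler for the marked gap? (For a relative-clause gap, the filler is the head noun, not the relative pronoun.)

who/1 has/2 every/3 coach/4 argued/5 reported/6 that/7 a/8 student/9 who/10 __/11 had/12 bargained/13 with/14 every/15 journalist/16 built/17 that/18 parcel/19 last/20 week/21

The marked gap is inside the relative clause, the subject of "bargained".
Its filler is the head noun "student" (via "who"), at word 9.
(The other dependency links word 1 to a gap after word 5.)

9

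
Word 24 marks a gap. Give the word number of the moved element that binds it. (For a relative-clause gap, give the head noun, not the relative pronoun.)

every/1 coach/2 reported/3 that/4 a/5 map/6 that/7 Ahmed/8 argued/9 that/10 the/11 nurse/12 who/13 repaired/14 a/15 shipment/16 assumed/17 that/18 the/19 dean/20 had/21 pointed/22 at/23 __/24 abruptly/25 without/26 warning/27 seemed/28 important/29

The gap at 24 is the prepositional object of "pointed", inside a relative clause.
The relative pronoun is "that" (word 7); it is bound by the head noun immediately before it.
Its filler is the head noun "map", at word 6.

6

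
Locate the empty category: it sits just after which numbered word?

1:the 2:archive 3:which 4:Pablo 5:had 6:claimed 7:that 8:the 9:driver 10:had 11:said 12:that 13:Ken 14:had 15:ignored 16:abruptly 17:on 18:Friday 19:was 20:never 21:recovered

The displaced element is "the archive" (word 2).
It is linked across 2 clause boundaries (that → that).
It functions as the direct object of "ignored", so the gap sits immediately after word 15 ("ignored").
Base order: Pablo had claimed that the driver had said that Ken had ignored the archive abruptly on Friday.

15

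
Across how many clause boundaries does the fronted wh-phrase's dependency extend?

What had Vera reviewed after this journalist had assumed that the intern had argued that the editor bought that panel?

0

"what" originates inside the matrix clause — no clause boundary is crossed.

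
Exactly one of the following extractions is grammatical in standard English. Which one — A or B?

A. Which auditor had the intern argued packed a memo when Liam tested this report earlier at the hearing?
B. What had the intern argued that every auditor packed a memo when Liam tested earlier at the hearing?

In B, the wh-phrase is extracted from inside an adjunct island (introduced by "when"), which blocks movement.
In A, the extraction path crosses only that-complement boundaries, which are transparent.
So A is grammatical.

A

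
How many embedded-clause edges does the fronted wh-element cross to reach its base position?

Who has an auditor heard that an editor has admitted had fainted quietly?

"who" is extracted from the subject of "fainted".
Boundaries crossed, outermost first: [that], [Ø] — 2 in total.

2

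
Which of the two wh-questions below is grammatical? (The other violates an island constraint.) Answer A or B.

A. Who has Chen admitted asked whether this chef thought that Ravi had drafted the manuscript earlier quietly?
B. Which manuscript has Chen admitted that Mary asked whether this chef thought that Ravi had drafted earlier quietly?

A

In B, the wh-phrase is extracted from inside a wh-island (introduced by "whether"), which blocks movement.
In A, the extraction path crosses only that-complement boundaries, which are transparent.
So A is grammatical.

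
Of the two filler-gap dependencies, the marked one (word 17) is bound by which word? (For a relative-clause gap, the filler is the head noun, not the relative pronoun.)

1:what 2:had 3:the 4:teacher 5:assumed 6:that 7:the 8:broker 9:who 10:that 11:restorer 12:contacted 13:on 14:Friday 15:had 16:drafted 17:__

1

The marked gap is the direct object of "drafted".
Its filler is the fronted wh-phrase "what", at word 1.
(The other dependency links word 8 to a gap after word 12.)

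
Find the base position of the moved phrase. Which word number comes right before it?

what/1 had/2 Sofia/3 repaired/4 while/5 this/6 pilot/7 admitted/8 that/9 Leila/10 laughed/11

4

The displaced element is "what" (word 1).
It functions as the direct object of "repaired", so the gap sits immediately after word 4 ("repaired").
Base order: Sofia had repaired what while this pilot admitted that Leila laughed.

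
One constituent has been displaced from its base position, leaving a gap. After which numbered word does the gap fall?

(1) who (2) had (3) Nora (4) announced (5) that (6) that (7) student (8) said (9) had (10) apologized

The displaced element is "who" (word 1).
It is linked across 2 clause boundaries (that → Ø).
It functions as the subject of "apologized", so the gap sits immediately after word 8 ("said").
Base order: Nora had announced that that student said who had apologized.

8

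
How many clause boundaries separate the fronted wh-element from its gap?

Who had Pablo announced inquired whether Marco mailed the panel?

1

"who" is extracted from the subject of "inquired".
Boundaries crossed, outermost first: [Ø] — 1 in total.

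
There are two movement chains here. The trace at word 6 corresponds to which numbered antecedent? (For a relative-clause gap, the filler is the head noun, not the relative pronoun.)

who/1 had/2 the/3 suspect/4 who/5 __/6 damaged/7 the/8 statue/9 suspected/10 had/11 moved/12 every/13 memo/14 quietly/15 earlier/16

The marked gap is inside the relative clause, the subject of "damaged".
Its filler is the head noun "suspect" (via "who"), at word 4.
(The other dependency links word 1 to a gap after word 10.)

4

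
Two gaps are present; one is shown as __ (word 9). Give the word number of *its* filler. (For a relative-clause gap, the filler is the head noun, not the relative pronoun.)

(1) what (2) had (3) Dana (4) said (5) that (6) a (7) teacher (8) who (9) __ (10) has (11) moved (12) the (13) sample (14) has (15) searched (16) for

7

The marked gap is inside the relative clause, the subject of "moved".
Its filler is the head noun "teacher" (via "who"), at word 7.
(The other dependency links word 1 to a gap after word 16.)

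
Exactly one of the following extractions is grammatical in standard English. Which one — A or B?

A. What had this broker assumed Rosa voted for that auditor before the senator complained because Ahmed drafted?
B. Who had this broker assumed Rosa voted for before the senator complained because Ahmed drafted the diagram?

In A, the wh-phrase is extracted from inside an adjunct island (introduced by "before"), which blocks movement.
In B, the extraction path crosses only that-complement boundaries, which are transparent.
So B is grammatical.

B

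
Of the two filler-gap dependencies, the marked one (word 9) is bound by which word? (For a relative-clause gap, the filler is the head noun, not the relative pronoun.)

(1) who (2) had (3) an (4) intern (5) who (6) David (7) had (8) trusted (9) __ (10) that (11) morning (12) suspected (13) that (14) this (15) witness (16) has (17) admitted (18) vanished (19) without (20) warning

4

The marked gap is inside the relative clause, the direct object of "trusted".
Its filler is the head noun "intern" (via "who"), at word 4.
(The other dependency links word 1 to a gap after word 17.)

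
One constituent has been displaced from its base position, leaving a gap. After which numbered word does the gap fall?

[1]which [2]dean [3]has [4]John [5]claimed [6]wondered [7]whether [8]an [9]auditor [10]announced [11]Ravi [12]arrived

The displaced element is "which dean" (word 2).
It is linked across 1 clause boundary (Ø).
It functions as the subject of "wondered", so the gap sits immediately after word 5 ("claimed").
Base order: John has claimed that which dean wondered whether an auditor announced Ravi arrived.

5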